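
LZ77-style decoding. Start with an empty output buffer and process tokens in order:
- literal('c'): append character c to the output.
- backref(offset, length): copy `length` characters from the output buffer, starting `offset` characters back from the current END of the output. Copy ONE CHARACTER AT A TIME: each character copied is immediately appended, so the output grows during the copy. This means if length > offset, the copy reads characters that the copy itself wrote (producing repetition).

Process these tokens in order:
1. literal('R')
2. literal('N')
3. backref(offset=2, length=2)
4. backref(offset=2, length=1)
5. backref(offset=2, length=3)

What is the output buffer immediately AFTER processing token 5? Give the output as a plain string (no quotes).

Answer: RNRNRNRN

Derivation:
Token 1: literal('R'). Output: "R"
Token 2: literal('N'). Output: "RN"
Token 3: backref(off=2, len=2). Copied 'RN' from pos 0. Output: "RNRN"
Token 4: backref(off=2, len=1). Copied 'R' from pos 2. Output: "RNRNR"
Token 5: backref(off=2, len=3) (overlapping!). Copied 'NRN' from pos 3. Output: "RNRNRNRN"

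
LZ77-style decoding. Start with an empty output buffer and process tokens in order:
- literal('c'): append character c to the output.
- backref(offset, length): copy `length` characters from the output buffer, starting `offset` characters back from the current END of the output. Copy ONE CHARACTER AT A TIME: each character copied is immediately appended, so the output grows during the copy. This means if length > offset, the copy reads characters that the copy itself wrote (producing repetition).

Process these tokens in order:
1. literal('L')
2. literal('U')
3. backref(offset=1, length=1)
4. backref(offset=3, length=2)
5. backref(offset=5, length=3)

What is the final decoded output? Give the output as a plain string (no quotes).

Token 1: literal('L'). Output: "L"
Token 2: literal('U'). Output: "LU"
Token 3: backref(off=1, len=1). Copied 'U' from pos 1. Output: "LUU"
Token 4: backref(off=3, len=2). Copied 'LU' from pos 0. Output: "LUULU"
Token 5: backref(off=5, len=3). Copied 'LUU' from pos 0. Output: "LUULULUU"

Answer: LUULULUU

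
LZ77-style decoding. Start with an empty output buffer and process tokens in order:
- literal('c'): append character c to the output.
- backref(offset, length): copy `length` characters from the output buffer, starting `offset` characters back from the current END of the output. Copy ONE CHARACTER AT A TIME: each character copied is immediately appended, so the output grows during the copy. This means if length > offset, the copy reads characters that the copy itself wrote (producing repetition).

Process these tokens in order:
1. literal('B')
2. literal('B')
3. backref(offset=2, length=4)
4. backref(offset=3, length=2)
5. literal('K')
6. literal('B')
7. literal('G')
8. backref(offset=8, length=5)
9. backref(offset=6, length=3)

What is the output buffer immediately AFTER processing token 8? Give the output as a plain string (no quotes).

Token 1: literal('B'). Output: "B"
Token 2: literal('B'). Output: "BB"
Token 3: backref(off=2, len=4) (overlapping!). Copied 'BBBB' from pos 0. Output: "BBBBBB"
Token 4: backref(off=3, len=2). Copied 'BB' from pos 3. Output: "BBBBBBBB"
Token 5: literal('K'). Output: "BBBBBBBBK"
Token 6: literal('B'). Output: "BBBBBBBBKB"
Token 7: literal('G'). Output: "BBBBBBBBKBG"
Token 8: backref(off=8, len=5). Copied 'BBBBB' from pos 3. Output: "BBBBBBBBKBGBBBBB"

Answer: BBBBBBBBKBGBBBBB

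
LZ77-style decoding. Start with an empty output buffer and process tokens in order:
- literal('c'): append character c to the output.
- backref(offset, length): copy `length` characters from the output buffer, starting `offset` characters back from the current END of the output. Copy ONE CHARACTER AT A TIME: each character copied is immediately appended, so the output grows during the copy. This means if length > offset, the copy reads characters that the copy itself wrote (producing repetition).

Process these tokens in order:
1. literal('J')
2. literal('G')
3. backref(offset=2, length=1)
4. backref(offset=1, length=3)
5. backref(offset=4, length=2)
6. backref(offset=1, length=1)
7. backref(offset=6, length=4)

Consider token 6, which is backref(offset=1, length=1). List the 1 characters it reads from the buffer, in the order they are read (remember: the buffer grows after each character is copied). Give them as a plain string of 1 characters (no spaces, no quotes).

Answer: J

Derivation:
Token 1: literal('J'). Output: "J"
Token 2: literal('G'). Output: "JG"
Token 3: backref(off=2, len=1). Copied 'J' from pos 0. Output: "JGJ"
Token 4: backref(off=1, len=3) (overlapping!). Copied 'JJJ' from pos 2. Output: "JGJJJJ"
Token 5: backref(off=4, len=2). Copied 'JJ' from pos 2. Output: "JGJJJJJJ"
Token 6: backref(off=1, len=1). Buffer before: "JGJJJJJJ" (len 8)
  byte 1: read out[7]='J', append. Buffer now: "JGJJJJJJJ"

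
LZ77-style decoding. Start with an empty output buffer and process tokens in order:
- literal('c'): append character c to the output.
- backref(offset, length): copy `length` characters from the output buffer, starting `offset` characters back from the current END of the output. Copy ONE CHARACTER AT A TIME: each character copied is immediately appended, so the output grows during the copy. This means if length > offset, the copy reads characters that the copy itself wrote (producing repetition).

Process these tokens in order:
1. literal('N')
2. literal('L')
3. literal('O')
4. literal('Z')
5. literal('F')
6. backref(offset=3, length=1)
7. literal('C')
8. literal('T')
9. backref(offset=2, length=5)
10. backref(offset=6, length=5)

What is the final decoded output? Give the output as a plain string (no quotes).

Token 1: literal('N'). Output: "N"
Token 2: literal('L'). Output: "NL"
Token 3: literal('O'). Output: "NLO"
Token 4: literal('Z'). Output: "NLOZ"
Token 5: literal('F'). Output: "NLOZF"
Token 6: backref(off=3, len=1). Copied 'O' from pos 2. Output: "NLOZFO"
Token 7: literal('C'). Output: "NLOZFOC"
Token 8: literal('T'). Output: "NLOZFOCT"
Token 9: backref(off=2, len=5) (overlapping!). Copied 'CTCTC' from pos 6. Output: "NLOZFOCTCTCTC"
Token 10: backref(off=6, len=5). Copied 'TCTCT' from pos 7. Output: "NLOZFOCTCTCTCTCTCT"

Answer: NLOZFOCTCTCTCTCTCT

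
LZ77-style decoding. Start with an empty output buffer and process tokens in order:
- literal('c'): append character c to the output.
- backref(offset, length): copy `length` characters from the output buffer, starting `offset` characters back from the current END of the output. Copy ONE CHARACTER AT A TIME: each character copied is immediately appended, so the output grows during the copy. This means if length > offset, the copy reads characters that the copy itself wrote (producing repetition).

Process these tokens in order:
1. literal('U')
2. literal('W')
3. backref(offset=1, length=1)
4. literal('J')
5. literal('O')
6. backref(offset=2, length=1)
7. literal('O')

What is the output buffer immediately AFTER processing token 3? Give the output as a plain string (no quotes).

Token 1: literal('U'). Output: "U"
Token 2: literal('W'). Output: "UW"
Token 3: backref(off=1, len=1). Copied 'W' from pos 1. Output: "UWW"

Answer: UWW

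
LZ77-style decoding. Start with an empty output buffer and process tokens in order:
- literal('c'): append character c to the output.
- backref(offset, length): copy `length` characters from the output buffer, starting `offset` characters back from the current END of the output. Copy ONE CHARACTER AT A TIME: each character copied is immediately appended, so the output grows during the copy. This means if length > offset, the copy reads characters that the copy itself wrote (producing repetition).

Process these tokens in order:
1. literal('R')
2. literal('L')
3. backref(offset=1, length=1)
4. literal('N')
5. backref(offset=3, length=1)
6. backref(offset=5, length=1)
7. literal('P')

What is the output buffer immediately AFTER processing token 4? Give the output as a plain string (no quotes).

Token 1: literal('R'). Output: "R"
Token 2: literal('L'). Output: "RL"
Token 3: backref(off=1, len=1). Copied 'L' from pos 1. Output: "RLL"
Token 4: literal('N'). Output: "RLLN"

Answer: RLLN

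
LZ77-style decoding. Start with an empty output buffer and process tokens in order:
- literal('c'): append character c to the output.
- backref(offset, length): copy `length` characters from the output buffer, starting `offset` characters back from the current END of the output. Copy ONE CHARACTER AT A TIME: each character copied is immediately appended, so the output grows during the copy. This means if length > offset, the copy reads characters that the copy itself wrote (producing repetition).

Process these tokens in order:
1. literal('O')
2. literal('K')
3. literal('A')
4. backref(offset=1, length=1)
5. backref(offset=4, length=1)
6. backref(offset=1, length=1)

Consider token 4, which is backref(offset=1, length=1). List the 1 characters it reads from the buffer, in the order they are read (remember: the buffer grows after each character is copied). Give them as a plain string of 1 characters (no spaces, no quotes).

Answer: A

Derivation:
Token 1: literal('O'). Output: "O"
Token 2: literal('K'). Output: "OK"
Token 3: literal('A'). Output: "OKA"
Token 4: backref(off=1, len=1). Buffer before: "OKA" (len 3)
  byte 1: read out[2]='A', append. Buffer now: "OKAA"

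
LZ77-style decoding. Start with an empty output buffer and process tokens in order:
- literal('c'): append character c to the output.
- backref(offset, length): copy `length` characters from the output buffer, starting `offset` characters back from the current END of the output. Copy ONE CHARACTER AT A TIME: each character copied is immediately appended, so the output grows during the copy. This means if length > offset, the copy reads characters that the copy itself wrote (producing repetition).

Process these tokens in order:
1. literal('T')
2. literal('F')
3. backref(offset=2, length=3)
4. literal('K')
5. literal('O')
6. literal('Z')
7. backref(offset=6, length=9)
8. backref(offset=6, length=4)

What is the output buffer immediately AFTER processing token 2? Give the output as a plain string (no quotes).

Answer: TF

Derivation:
Token 1: literal('T'). Output: "T"
Token 2: literal('F'). Output: "TF"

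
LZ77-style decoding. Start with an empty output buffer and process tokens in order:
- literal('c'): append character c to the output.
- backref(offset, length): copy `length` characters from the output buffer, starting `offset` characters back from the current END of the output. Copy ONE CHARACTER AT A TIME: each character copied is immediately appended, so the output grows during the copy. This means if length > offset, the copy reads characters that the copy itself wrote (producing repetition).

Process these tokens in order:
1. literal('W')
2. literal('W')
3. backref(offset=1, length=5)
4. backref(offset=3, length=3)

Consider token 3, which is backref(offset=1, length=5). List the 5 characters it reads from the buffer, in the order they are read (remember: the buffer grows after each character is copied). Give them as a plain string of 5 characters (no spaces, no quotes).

Token 1: literal('W'). Output: "W"
Token 2: literal('W'). Output: "WW"
Token 3: backref(off=1, len=5). Buffer before: "WW" (len 2)
  byte 1: read out[1]='W', append. Buffer now: "WWW"
  byte 2: read out[2]='W', append. Buffer now: "WWWW"
  byte 3: read out[3]='W', append. Buffer now: "WWWWW"
  byte 4: read out[4]='W', append. Buffer now: "WWWWWW"
  byte 5: read out[5]='W', append. Buffer now: "WWWWWWW"

Answer: WWWWW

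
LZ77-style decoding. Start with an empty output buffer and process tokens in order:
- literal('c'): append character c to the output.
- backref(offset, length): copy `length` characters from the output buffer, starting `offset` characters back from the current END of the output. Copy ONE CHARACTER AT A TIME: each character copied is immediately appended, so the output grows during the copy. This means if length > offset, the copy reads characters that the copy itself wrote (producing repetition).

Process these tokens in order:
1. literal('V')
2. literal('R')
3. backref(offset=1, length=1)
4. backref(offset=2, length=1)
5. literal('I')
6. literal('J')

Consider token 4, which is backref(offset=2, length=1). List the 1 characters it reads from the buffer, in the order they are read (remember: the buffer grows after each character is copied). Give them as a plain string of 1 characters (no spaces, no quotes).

Answer: R

Derivation:
Token 1: literal('V'). Output: "V"
Token 2: literal('R'). Output: "VR"
Token 3: backref(off=1, len=1). Copied 'R' from pos 1. Output: "VRR"
Token 4: backref(off=2, len=1). Buffer before: "VRR" (len 3)
  byte 1: read out[1]='R', append. Buffer now: "VRRR"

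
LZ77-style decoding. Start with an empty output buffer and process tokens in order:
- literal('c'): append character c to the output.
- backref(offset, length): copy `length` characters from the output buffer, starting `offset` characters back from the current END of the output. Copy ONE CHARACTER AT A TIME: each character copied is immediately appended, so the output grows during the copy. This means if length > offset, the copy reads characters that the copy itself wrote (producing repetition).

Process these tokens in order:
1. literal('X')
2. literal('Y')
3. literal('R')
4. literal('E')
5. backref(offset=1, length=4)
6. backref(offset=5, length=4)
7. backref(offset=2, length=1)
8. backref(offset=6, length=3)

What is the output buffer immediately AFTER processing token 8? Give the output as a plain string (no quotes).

Answer: XYREEEEEEEEEEEEE

Derivation:
Token 1: literal('X'). Output: "X"
Token 2: literal('Y'). Output: "XY"
Token 3: literal('R'). Output: "XYR"
Token 4: literal('E'). Output: "XYRE"
Token 5: backref(off=1, len=4) (overlapping!). Copied 'EEEE' from pos 3. Output: "XYREEEEE"
Token 6: backref(off=5, len=4). Copied 'EEEE' from pos 3. Output: "XYREEEEEEEEE"
Token 7: backref(off=2, len=1). Copied 'E' from pos 10. Output: "XYREEEEEEEEEE"
Token 8: backref(off=6, len=3). Copied 'EEE' from pos 7. Output: "XYREEEEEEEEEEEEE"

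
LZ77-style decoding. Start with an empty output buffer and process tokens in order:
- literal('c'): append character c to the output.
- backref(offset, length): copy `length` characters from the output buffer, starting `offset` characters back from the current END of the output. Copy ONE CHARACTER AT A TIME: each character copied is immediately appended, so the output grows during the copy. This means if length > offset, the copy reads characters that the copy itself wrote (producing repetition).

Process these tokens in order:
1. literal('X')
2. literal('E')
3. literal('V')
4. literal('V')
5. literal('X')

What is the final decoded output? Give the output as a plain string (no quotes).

Answer: XEVVX

Derivation:
Token 1: literal('X'). Output: "X"
Token 2: literal('E'). Output: "XE"
Token 3: literal('V'). Output: "XEV"
Token 4: literal('V'). Output: "XEVV"
Token 5: literal('X'). Output: "XEVVX"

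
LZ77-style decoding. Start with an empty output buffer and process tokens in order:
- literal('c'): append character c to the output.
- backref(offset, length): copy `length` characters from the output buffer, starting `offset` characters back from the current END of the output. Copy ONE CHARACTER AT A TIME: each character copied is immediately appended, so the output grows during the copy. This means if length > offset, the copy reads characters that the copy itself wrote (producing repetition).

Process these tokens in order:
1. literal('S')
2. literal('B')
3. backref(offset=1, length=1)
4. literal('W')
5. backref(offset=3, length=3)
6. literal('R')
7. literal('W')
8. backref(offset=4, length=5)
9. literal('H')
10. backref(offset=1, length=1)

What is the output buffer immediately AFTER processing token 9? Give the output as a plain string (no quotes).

Answer: SBBWBBWRWBWRWBH

Derivation:
Token 1: literal('S'). Output: "S"
Token 2: literal('B'). Output: "SB"
Token 3: backref(off=1, len=1). Copied 'B' from pos 1. Output: "SBB"
Token 4: literal('W'). Output: "SBBW"
Token 5: backref(off=3, len=3). Copied 'BBW' from pos 1. Output: "SBBWBBW"
Token 6: literal('R'). Output: "SBBWBBWR"
Token 7: literal('W'). Output: "SBBWBBWRW"
Token 8: backref(off=4, len=5) (overlapping!). Copied 'BWRWB' from pos 5. Output: "SBBWBBWRWBWRWB"
Token 9: literal('H'). Output: "SBBWBBWRWBWRWBH"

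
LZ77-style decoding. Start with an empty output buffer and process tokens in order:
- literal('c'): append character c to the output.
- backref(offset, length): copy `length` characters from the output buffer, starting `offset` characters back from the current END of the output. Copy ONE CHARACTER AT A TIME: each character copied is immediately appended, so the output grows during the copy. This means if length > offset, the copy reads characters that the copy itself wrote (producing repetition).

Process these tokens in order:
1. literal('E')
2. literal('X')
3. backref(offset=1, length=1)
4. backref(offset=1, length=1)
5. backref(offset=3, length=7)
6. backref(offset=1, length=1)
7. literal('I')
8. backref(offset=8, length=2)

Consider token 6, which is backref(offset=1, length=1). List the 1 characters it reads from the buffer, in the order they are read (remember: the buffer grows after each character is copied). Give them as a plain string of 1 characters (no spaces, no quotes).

Answer: X

Derivation:
Token 1: literal('E'). Output: "E"
Token 2: literal('X'). Output: "EX"
Token 3: backref(off=1, len=1). Copied 'X' from pos 1. Output: "EXX"
Token 4: backref(off=1, len=1). Copied 'X' from pos 2. Output: "EXXX"
Token 5: backref(off=3, len=7) (overlapping!). Copied 'XXXXXXX' from pos 1. Output: "EXXXXXXXXXX"
Token 6: backref(off=1, len=1). Buffer before: "EXXXXXXXXXX" (len 11)
  byte 1: read out[10]='X', append. Buffer now: "EXXXXXXXXXXX"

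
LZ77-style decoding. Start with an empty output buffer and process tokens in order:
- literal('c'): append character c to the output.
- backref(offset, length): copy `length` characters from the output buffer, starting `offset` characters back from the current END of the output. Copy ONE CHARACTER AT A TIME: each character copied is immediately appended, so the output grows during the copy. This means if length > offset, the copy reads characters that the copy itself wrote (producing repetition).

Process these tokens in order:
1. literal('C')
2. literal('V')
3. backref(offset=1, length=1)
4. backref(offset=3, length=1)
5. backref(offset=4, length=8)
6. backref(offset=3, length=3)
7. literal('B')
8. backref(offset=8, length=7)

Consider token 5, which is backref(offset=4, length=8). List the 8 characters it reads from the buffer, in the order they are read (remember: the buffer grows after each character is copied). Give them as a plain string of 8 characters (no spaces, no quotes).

Answer: CVVCCVVC

Derivation:
Token 1: literal('C'). Output: "C"
Token 2: literal('V'). Output: "CV"
Token 3: backref(off=1, len=1). Copied 'V' from pos 1. Output: "CVV"
Token 4: backref(off=3, len=1). Copied 'C' from pos 0. Output: "CVVC"
Token 5: backref(off=4, len=8). Buffer before: "CVVC" (len 4)
  byte 1: read out[0]='C', append. Buffer now: "CVVCC"
  byte 2: read out[1]='V', append. Buffer now: "CVVCCV"
  byte 3: read out[2]='V', append. Buffer now: "CVVCCVV"
  byte 4: read out[3]='C', append. Buffer now: "CVVCCVVC"
  byte 5: read out[4]='C', append. Buffer now: "CVVCCVVCC"
  byte 6: read out[5]='V', append. Buffer now: "CVVCCVVCCV"
  byte 7: read out[6]='V', append. Buffer now: "CVVCCVVCCVV"
  byte 8: read out[7]='C', append. Buffer now: "CVVCCVVCCVVC"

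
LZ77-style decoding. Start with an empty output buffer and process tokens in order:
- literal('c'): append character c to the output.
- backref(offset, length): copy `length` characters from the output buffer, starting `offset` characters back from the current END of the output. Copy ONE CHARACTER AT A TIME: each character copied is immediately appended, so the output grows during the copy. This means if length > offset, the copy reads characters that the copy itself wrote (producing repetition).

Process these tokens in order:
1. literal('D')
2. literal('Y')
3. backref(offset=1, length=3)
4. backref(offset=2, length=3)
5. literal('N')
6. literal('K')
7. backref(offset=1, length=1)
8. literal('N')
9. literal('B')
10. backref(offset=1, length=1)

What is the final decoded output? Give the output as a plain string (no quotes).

Answer: DYYYYYYYNKKNBB

Derivation:
Token 1: literal('D'). Output: "D"
Token 2: literal('Y'). Output: "DY"
Token 3: backref(off=1, len=3) (overlapping!). Copied 'YYY' from pos 1. Output: "DYYYY"
Token 4: backref(off=2, len=3) (overlapping!). Copied 'YYY' from pos 3. Output: "DYYYYYYY"
Token 5: literal('N'). Output: "DYYYYYYYN"
Token 6: literal('K'). Output: "DYYYYYYYNK"
Token 7: backref(off=1, len=1). Copied 'K' from pos 9. Output: "DYYYYYYYNKK"
Token 8: literal('N'). Output: "DYYYYYYYNKKN"
Token 9: literal('B'). Output: "DYYYYYYYNKKNB"
Token 10: backref(off=1, len=1). Copied 'B' from pos 12. Output: "DYYYYYYYNKKNBB"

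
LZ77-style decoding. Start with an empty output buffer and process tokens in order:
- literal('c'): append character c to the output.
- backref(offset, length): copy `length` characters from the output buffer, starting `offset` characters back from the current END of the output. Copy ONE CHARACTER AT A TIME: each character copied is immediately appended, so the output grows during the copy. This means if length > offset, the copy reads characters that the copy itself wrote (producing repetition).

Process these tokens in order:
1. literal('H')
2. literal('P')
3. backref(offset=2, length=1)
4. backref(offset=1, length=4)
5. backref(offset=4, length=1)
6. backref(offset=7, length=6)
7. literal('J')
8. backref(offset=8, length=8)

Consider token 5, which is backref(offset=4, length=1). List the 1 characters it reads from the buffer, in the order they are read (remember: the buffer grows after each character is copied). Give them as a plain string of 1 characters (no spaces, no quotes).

Token 1: literal('H'). Output: "H"
Token 2: literal('P'). Output: "HP"
Token 3: backref(off=2, len=1). Copied 'H' from pos 0. Output: "HPH"
Token 4: backref(off=1, len=4) (overlapping!). Copied 'HHHH' from pos 2. Output: "HPHHHHH"
Token 5: backref(off=4, len=1). Buffer before: "HPHHHHH" (len 7)
  byte 1: read out[3]='H', append. Buffer now: "HPHHHHHH"

Answer: H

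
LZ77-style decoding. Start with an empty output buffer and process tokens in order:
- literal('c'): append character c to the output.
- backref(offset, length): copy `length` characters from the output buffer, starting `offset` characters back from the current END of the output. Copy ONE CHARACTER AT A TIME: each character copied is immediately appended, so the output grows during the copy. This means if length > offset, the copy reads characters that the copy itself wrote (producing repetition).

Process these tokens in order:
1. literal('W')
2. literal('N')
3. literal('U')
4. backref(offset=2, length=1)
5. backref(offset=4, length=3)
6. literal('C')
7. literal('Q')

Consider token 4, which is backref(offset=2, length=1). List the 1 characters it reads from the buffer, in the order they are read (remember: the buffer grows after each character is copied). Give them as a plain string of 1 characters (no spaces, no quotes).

Token 1: literal('W'). Output: "W"
Token 2: literal('N'). Output: "WN"
Token 3: literal('U'). Output: "WNU"
Token 4: backref(off=2, len=1). Buffer before: "WNU" (len 3)
  byte 1: read out[1]='N', append. Buffer now: "WNUN"

Answer: N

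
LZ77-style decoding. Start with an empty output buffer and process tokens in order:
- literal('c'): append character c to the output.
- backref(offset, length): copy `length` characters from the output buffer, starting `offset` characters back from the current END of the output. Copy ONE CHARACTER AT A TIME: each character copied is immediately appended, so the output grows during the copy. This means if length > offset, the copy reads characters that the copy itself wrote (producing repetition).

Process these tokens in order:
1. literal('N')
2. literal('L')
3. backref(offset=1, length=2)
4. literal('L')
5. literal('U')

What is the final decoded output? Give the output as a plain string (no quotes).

Token 1: literal('N'). Output: "N"
Token 2: literal('L'). Output: "NL"
Token 3: backref(off=1, len=2) (overlapping!). Copied 'LL' from pos 1. Output: "NLLL"
Token 4: literal('L'). Output: "NLLLL"
Token 5: literal('U'). Output: "NLLLLU"

Answer: NLLLLU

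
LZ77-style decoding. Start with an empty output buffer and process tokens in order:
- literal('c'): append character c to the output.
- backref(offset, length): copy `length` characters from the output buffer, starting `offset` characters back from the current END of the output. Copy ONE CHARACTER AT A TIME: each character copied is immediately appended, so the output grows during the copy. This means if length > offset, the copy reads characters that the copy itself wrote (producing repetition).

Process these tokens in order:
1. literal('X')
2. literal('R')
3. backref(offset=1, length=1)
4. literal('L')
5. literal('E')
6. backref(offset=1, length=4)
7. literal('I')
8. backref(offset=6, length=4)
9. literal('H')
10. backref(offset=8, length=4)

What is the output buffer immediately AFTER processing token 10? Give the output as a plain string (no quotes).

Answer: XRRLEEEEEIEEEEHEEIE

Derivation:
Token 1: literal('X'). Output: "X"
Token 2: literal('R'). Output: "XR"
Token 3: backref(off=1, len=1). Copied 'R' from pos 1. Output: "XRR"
Token 4: literal('L'). Output: "XRRL"
Token 5: literal('E'). Output: "XRRLE"
Token 6: backref(off=1, len=4) (overlapping!). Copied 'EEEE' from pos 4. Output: "XRRLEEEEE"
Token 7: literal('I'). Output: "XRRLEEEEEI"
Token 8: backref(off=6, len=4). Copied 'EEEE' from pos 4. Output: "XRRLEEEEEIEEEE"
Token 9: literal('H'). Output: "XRRLEEEEEIEEEEH"
Token 10: backref(off=8, len=4). Copied 'EEIE' from pos 7. Output: "XRRLEEEEEIEEEEHEEIE"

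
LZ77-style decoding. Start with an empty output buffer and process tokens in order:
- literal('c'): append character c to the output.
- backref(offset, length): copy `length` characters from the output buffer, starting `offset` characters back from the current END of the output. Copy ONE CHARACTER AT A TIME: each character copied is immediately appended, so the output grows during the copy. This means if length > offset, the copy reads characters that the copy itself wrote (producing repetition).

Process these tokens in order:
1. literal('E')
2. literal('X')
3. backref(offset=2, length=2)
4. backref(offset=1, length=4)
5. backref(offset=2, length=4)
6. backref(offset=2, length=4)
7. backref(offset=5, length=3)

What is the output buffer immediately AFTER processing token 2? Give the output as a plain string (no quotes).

Token 1: literal('E'). Output: "E"
Token 2: literal('X'). Output: "EX"

Answer: EX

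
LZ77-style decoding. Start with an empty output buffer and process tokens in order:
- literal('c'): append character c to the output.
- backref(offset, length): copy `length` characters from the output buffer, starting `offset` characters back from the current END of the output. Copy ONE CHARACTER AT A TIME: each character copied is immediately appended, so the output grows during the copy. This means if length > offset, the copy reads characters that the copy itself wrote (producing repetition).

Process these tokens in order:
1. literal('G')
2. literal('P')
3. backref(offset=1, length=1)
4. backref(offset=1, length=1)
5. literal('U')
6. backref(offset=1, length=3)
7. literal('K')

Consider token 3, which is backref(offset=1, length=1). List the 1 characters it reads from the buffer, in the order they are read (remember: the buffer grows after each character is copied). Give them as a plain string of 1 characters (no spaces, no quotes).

Token 1: literal('G'). Output: "G"
Token 2: literal('P'). Output: "GP"
Token 3: backref(off=1, len=1). Buffer before: "GP" (len 2)
  byte 1: read out[1]='P', append. Buffer now: "GPP"

Answer: P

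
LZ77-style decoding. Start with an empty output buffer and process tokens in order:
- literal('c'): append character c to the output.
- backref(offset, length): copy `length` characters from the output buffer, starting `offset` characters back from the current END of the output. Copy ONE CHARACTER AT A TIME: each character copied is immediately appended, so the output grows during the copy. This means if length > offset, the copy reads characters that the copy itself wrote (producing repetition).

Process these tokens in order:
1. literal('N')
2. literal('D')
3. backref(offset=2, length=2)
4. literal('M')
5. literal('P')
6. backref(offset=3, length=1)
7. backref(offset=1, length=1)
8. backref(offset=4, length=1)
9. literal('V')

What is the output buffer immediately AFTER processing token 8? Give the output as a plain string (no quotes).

Token 1: literal('N'). Output: "N"
Token 2: literal('D'). Output: "ND"
Token 3: backref(off=2, len=2). Copied 'ND' from pos 0. Output: "NDND"
Token 4: literal('M'). Output: "NDNDM"
Token 5: literal('P'). Output: "NDNDMP"
Token 6: backref(off=3, len=1). Copied 'D' from pos 3. Output: "NDNDMPD"
Token 7: backref(off=1, len=1). Copied 'D' from pos 6. Output: "NDNDMPDD"
Token 8: backref(off=4, len=1). Copied 'M' from pos 4. Output: "NDNDMPDDM"

Answer: NDNDMPDDM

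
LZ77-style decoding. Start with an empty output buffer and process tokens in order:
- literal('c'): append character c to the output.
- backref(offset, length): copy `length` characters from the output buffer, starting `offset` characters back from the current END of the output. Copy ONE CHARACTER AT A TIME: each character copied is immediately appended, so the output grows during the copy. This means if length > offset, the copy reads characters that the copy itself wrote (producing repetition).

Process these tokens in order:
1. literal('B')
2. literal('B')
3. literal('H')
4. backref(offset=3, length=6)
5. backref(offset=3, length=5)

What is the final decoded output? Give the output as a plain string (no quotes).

Token 1: literal('B'). Output: "B"
Token 2: literal('B'). Output: "BB"
Token 3: literal('H'). Output: "BBH"
Token 4: backref(off=3, len=6) (overlapping!). Copied 'BBHBBH' from pos 0. Output: "BBHBBHBBH"
Token 5: backref(off=3, len=5) (overlapping!). Copied 'BBHBB' from pos 6. Output: "BBHBBHBBHBBHBB"

Answer: BBHBBHBBHBBHBB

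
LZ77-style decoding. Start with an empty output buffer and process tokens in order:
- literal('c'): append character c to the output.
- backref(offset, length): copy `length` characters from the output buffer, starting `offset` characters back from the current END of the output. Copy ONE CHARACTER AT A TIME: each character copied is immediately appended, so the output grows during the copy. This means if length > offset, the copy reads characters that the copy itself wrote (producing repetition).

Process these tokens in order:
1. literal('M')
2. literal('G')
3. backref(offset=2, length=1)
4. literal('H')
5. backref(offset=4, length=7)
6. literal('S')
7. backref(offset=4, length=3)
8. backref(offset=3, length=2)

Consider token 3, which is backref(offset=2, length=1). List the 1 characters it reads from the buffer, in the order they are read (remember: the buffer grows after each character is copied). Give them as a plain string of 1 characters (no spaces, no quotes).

Answer: M

Derivation:
Token 1: literal('M'). Output: "M"
Token 2: literal('G'). Output: "MG"
Token 3: backref(off=2, len=1). Buffer before: "MG" (len 2)
  byte 1: read out[0]='M', append. Buffer now: "MGM"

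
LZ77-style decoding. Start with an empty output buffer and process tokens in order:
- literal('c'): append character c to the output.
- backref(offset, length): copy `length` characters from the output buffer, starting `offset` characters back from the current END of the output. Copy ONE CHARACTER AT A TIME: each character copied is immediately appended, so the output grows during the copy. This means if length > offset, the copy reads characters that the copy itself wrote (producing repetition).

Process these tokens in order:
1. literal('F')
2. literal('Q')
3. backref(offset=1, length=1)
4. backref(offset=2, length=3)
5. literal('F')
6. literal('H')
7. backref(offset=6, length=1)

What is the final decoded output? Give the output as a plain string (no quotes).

Answer: FQQQQQFHQ

Derivation:
Token 1: literal('F'). Output: "F"
Token 2: literal('Q'). Output: "FQ"
Token 3: backref(off=1, len=1). Copied 'Q' from pos 1. Output: "FQQ"
Token 4: backref(off=2, len=3) (overlapping!). Copied 'QQQ' from pos 1. Output: "FQQQQQ"
Token 5: literal('F'). Output: "FQQQQQF"
Token 6: literal('H'). Output: "FQQQQQFH"
Token 7: backref(off=6, len=1). Copied 'Q' from pos 2. Output: "FQQQQQFHQ"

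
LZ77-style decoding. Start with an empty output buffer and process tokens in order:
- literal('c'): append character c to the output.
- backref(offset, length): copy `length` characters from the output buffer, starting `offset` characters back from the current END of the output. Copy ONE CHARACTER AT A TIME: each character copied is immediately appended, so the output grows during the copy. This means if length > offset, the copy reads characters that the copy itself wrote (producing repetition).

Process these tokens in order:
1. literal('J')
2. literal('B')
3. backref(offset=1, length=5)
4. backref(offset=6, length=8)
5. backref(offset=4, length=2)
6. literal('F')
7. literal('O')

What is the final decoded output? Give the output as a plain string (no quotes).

Token 1: literal('J'). Output: "J"
Token 2: literal('B'). Output: "JB"
Token 3: backref(off=1, len=5) (overlapping!). Copied 'BBBBB' from pos 1. Output: "JBBBBBB"
Token 4: backref(off=6, len=8) (overlapping!). Copied 'BBBBBBBB' from pos 1. Output: "JBBBBBBBBBBBBBB"
Token 5: backref(off=4, len=2). Copied 'BB' from pos 11. Output: "JBBBBBBBBBBBBBBBB"
Token 6: literal('F'). Output: "JBBBBBBBBBBBBBBBBF"
Token 7: literal('O'). Output: "JBBBBBBBBBBBBBBBBFO"

Answer: JBBBBBBBBBBBBBBBBFO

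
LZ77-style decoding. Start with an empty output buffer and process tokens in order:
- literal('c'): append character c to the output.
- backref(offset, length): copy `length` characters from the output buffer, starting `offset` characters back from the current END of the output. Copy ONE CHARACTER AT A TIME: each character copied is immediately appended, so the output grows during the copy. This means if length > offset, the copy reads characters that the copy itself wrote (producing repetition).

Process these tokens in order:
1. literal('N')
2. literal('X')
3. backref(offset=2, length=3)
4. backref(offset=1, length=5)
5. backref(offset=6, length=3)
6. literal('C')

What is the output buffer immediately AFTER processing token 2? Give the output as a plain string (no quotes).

Answer: NX

Derivation:
Token 1: literal('N'). Output: "N"
Token 2: literal('X'). Output: "NX"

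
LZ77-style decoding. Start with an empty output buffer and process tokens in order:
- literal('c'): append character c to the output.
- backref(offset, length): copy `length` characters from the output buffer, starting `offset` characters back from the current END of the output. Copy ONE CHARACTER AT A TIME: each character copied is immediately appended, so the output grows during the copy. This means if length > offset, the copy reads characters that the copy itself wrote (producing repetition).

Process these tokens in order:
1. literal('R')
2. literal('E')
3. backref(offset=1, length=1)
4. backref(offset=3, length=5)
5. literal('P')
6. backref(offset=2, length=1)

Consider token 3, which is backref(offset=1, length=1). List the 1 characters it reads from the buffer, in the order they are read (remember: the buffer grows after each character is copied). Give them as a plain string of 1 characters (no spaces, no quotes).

Answer: E

Derivation:
Token 1: literal('R'). Output: "R"
Token 2: literal('E'). Output: "RE"
Token 3: backref(off=1, len=1). Buffer before: "RE" (len 2)
  byte 1: read out[1]='E', append. Buffer now: "REE"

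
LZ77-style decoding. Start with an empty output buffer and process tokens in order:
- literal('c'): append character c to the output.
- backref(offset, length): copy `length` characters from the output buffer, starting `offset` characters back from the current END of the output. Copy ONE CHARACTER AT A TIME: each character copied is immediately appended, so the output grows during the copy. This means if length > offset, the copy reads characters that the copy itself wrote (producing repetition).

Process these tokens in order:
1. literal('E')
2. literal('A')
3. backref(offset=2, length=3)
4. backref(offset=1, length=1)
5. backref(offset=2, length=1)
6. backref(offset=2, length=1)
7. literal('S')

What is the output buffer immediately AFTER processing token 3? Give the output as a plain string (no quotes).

Answer: EAEAE

Derivation:
Token 1: literal('E'). Output: "E"
Token 2: literal('A'). Output: "EA"
Token 3: backref(off=2, len=3) (overlapping!). Copied 'EAE' from pos 0. Output: "EAEAE"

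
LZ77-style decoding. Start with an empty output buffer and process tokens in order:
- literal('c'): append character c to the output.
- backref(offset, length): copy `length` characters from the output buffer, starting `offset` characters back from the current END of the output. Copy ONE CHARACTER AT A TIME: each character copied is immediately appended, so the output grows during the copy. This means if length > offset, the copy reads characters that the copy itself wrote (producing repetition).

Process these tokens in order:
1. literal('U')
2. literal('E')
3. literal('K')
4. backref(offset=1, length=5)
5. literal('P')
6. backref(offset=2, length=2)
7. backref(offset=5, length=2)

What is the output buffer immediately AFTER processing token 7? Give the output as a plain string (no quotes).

Answer: UEKKKKKKPKPKK

Derivation:
Token 1: literal('U'). Output: "U"
Token 2: literal('E'). Output: "UE"
Token 3: literal('K'). Output: "UEK"
Token 4: backref(off=1, len=5) (overlapping!). Copied 'KKKKK' from pos 2. Output: "UEKKKKKK"
Token 5: literal('P'). Output: "UEKKKKKKP"
Token 6: backref(off=2, len=2). Copied 'KP' from pos 7. Output: "UEKKKKKKPKP"
Token 7: backref(off=5, len=2). Copied 'KK' from pos 6. Output: "UEKKKKKKPKPKK"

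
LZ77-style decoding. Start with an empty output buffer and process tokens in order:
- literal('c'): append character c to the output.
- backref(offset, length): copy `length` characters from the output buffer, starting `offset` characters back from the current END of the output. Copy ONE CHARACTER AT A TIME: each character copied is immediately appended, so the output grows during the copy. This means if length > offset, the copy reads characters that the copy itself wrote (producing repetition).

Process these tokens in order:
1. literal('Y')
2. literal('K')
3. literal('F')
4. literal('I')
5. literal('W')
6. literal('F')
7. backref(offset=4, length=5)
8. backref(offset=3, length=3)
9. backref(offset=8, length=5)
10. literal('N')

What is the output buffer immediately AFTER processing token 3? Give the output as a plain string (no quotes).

Token 1: literal('Y'). Output: "Y"
Token 2: literal('K'). Output: "YK"
Token 3: literal('F'). Output: "YKF"

Answer: YKF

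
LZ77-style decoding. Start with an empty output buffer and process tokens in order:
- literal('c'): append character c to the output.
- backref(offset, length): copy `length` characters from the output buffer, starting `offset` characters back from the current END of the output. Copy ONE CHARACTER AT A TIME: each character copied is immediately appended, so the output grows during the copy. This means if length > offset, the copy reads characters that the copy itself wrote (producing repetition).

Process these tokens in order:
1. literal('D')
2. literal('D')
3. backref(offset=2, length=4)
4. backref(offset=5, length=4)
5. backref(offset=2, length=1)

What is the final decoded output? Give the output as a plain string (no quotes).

Token 1: literal('D'). Output: "D"
Token 2: literal('D'). Output: "DD"
Token 3: backref(off=2, len=4) (overlapping!). Copied 'DDDD' from pos 0. Output: "DDDDDD"
Token 4: backref(off=5, len=4). Copied 'DDDD' from pos 1. Output: "DDDDDDDDDD"
Token 5: backref(off=2, len=1). Copied 'D' from pos 8. Output: "DDDDDDDDDDD"

Answer: DDDDDDDDDDD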